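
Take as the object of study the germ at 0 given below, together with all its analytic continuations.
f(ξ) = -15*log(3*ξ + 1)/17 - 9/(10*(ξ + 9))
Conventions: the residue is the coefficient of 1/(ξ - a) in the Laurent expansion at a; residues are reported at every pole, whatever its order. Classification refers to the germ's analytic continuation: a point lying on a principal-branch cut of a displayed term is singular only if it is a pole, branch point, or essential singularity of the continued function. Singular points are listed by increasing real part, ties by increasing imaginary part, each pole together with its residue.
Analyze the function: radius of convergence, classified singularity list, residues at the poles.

Radius of convergence at 0: 1/3.
At -9: a pole of order 1; residue -9/10.
At -1/3: a logarithmic branch point.

Denominator factor (ξ + 9): pole of order 1 at -9, modulus 9.
Branch term (-15/17)*log(1 - ξ/(-1/3)): its argument vanishes at ξ = -1/3, a logarithmic branch point, modulus 1/3.
The radius of convergence is the smallest modulus among the singular points: 1/3.
The branch term is analytic at -9 and contributes nothing to the residue; only the rational part matters.
At the order-1 pole -9 set g(ξ) = (ξ - (-9))*(rational part) = -9/10.
Simple pole: residue = g(a) at a = -9, which is -9/10.
List the singular points by increasing real part (a conjugate pair: the negative imaginary part first).


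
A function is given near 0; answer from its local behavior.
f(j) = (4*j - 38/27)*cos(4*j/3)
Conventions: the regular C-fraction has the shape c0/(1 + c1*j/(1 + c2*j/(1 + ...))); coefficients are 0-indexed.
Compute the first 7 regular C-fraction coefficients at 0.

Taylor coefficients (expand at 0): a_0 = -38/27, a_1 = 4, a_2 = 304/243, a_3 = -32/9, a_4 = -1216/6561, a_5 = 128/243, a_6 = 9728/885735.
c0 = a_0 = -38/27. Peel one level at a time: if S = 1 + c*j/S' with S'(0) = 1, then c is the j-coefficient of S and S' = c*j/(S - 1).
S_1 = c0/f = 1 + (54/19)*j + (29132/3249)*j^2 + ...; c1 = 54/19.
S_2 = c1*j/(S_1 - 1) = 1 + (-14566/4617)*j + (58264/59049)*j^2 + ...; c2 = -14566/4617.
S_3 = c2*j/(S_2 - 1) = 1 + (76/243)*j + (-14440/196641)*j^2 + ...; c3 = 76/243.
S_4 = c3*j/(S_3 - 1) = 1 + (1710/7283)*j + (-32471280/53042089)*j^2 + ...; c4 = 1710/7283.
S_5 = c4*j/(S_4 - 1) = 1 + (360792/138377)*j + (4394139452/591561675)*j^2 + ...; c5 = 360792/138377.
S_6 = c5*j/(S_5 - 1) = 1 + (-1098534863/385596450)*j + ...; c6 = -1098534863/385596450.

The regular C-fraction coefficients are [-38/27, 54/19, -14566/4617, 76/243, 1710/7283, 360792/138377, -1098534863/385596450].


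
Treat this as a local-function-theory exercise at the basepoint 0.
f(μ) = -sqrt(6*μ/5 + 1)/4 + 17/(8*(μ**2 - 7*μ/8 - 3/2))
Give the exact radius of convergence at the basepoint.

The radius of convergence is 5/6.

Denominator factor (μ**2 - 7*μ/8 - 3/2): discriminant 433/64, real irrational roots 7/16 + (1/16)*sqrt(433) and 7/16 - (1/16)*sqrt(433); poles of order 1, moduli 7/16 + (1/16)*sqrt(433) and -7/16 + (1/16)*sqrt(433).
Branch term (-1/4)*sqrt(1 - μ/(-5/6)): its argument vanishes at μ = -5/6, a square-root branch point, modulus 5/6.
The radius of convergence is the smallest modulus among the singular points: 5/6.


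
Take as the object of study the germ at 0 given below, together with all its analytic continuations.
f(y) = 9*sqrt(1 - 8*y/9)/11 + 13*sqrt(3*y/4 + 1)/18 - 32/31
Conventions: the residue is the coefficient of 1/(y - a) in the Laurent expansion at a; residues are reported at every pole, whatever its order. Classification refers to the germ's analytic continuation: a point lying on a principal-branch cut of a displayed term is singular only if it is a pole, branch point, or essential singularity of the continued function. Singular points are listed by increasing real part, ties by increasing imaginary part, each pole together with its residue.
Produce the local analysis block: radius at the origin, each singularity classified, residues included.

Branch term (13/18)*sqrt(1 - y/(-4/3)): its argument vanishes at y = -4/3, a square-root branch point, modulus 4/3.
Branch term (9/11)*sqrt(1 - y/(9/8)): its argument vanishes at y = 9/8, a square-root branch point, modulus 9/8.
The radius of convergence is the smallest modulus among the singular points: 9/8.
List the singular points by increasing real part (a conjugate pair: the negative imaginary part first).

Radius of convergence at 0: 9/8.
At -4/3: an algebraic (square-root) branch point.
At 9/8: an algebraic (square-root) branch point.


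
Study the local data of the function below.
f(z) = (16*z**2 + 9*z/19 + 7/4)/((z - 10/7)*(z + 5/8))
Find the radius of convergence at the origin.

The radius of convergence is 5/8.

Denominator factor (z + 5/8): pole of order 1 at -5/8, modulus 5/8.
Denominator factor (z - 10/7): pole of order 1 at 10/7, modulus 10/7.
The radius of convergence is the smallest modulus among the singular points: 5/8.


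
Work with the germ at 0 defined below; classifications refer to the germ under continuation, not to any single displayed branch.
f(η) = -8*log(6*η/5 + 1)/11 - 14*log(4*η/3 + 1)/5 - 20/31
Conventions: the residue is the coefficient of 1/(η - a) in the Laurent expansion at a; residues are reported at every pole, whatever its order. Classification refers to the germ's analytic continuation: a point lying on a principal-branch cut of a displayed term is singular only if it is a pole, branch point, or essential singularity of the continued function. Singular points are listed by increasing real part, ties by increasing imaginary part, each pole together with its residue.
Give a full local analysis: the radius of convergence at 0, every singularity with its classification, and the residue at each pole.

Branch term (-8/11)*log(1 - η/(-5/6)): its argument vanishes at η = -5/6, a logarithmic branch point, modulus 5/6.
Branch term (-14/5)*log(1 - η/(-3/4)): its argument vanishes at η = -3/4, a logarithmic branch point, modulus 3/4.
The radius of convergence is the smallest modulus among the singular points: 3/4.
List the singular points by increasing real part (a conjugate pair: the negative imaginary part first).

Radius of convergence at 0: 3/4.
At -5/6: a logarithmic branch point.
At -3/4: a logarithmic branch point.


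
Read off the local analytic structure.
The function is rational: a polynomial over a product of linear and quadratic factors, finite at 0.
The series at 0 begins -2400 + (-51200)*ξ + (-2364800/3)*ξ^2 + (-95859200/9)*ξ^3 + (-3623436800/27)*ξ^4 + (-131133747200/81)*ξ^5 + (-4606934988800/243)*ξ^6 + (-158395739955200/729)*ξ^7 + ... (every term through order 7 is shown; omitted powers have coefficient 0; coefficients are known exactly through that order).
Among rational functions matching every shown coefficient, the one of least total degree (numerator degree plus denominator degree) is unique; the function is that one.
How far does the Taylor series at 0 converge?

No rational of total degree below 3 reproduces all 8 coefficients; solving the [0/3] Pade equations on them gives f(ξ) = 18/((ξ - 3/4)*(ξ - 1/10)**2), whose expansion matches every shown term.
Denominator factor (ξ - 3/4): pole of order 1 at 3/4, modulus 3/4.
Denominator factor (ξ - 1/10)^2: pole of order 2 at 1/10, modulus 1/10.
The radius of convergence is the smallest modulus among the singular points: 1/10.

The radius of convergence is 1/10.


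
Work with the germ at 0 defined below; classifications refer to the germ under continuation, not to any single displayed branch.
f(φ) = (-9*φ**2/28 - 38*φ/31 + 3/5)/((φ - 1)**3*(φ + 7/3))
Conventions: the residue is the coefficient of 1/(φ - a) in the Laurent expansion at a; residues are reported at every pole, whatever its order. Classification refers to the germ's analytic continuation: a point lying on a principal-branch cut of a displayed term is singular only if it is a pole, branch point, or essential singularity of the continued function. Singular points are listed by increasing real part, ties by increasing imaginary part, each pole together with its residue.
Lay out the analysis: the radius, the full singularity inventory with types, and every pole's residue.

Denominator factor (φ + 7/3): pole of order 1 at -7/3, modulus 7/3.
Denominator factor (φ - 1)^3: pole of order 3 at 1, modulus 1.
The radius of convergence is the smallest modulus among the singular points: 1.
At the order-1 pole -7/3 set g(φ) = (φ - (-7/3))*f(φ) = (-9*φ**2/28 - 38*φ/31 + 3/5)/(φ - 1)**3.
Simple pole: residue = g(a) at a = -7/3, which is -28629/620000.
At the order-3 pole 1 set g(φ) = (φ - (1))^3*f(φ) = (-9*φ**2/28 - 38*φ/31 + 3/5)/(φ + 7/3).
Order-3 pole: residue = g''(a)/2; g''(1) = 28629/310000, so the residue is 28629/620000.
List the singular points by increasing real part (a conjugate pair: the negative imaginary part first).

Radius of convergence at 0: 1.
At -7/3: a pole of order 1; residue -28629/620000.
At 1: a pole of order 3; residue 28629/620000.


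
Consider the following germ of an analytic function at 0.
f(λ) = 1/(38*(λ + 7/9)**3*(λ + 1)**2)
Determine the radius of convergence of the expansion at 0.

Denominator factor (λ + 7/9)^3: pole of order 3 at -7/9, modulus 7/9.
Denominator factor (λ + 1)^2: pole of order 2 at -1, modulus 1.
The radius of convergence is the smallest modulus among the singular points: 7/9.

The radius of convergence is 7/9.


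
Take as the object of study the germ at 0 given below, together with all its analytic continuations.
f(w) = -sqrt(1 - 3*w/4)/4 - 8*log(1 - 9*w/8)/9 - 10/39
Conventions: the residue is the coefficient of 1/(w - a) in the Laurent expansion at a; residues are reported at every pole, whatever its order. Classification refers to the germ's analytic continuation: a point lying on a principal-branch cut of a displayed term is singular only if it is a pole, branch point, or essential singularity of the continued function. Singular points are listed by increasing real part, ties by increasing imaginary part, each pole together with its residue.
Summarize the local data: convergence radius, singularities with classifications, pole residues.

Radius of convergence at 0: 8/9.
At 8/9: a logarithmic branch point.
At 4/3: an algebraic (square-root) branch point.

Branch term (-8/9)*log(1 - w/(8/9)): its argument vanishes at w = 8/9, a logarithmic branch point, modulus 8/9.
Branch term (-1/4)*sqrt(1 - w/(4/3)): its argument vanishes at w = 4/3, a square-root branch point, modulus 4/3.
The radius of convergence is the smallest modulus among the singular points: 8/9.
List the singular points by increasing real part (a conjugate pair: the negative imaginary part first).


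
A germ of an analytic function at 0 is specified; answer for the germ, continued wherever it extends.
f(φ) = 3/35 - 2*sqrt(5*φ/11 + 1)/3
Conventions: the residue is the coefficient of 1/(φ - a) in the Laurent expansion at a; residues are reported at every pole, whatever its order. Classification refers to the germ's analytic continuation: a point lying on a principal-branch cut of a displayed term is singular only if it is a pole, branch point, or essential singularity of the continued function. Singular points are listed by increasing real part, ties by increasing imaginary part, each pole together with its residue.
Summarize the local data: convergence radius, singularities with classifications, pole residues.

Branch term (-2/3)*sqrt(1 - φ/(-11/5)): its argument vanishes at φ = -11/5, a square-root branch point, modulus 11/5.
The radius of convergence is the smallest modulus among the singular points: 11/5.

Radius of convergence at 0: 11/5.
At -11/5: an algebraic (square-root) branch point.


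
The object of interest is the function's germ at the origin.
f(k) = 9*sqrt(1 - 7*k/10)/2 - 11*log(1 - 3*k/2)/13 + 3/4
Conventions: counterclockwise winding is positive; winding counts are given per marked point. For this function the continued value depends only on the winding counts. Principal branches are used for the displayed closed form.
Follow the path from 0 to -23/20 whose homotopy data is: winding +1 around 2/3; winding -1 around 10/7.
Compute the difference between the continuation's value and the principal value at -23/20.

Continued minus principal equals (-(171/20)*sqrt(2)) - ((22/13)*pi)*i.

The rational part is single-valued and drops out of the difference; each branch term changes only by its own monodromy.
(-11/13)*log(1 - k/(2/3)): each positive loop around 2/3 adds 2*pi*i to the log, so winding +1 contributes (-11/13)*(1)*2*pi*i = -(22/13)*pi*i.
(9/2)*sqrt(1 - k/(10/7)): winding -1 is odd, the square root flips sign, contributing -2*(9/2)*sqrt(1 - (-23/20)/(10/7)) = -2*(9/2)*sqrt(361/200) = -(171/20)*sqrt(2).
Summing the contributions at k = -23/20 gives (-(171/20)*sqrt(2)) - ((22/13)*pi)*i.


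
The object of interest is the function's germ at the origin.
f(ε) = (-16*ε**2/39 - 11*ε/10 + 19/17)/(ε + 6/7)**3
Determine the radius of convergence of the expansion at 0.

Denominator factor (ε + 6/7)^3: pole of order 3 at -6/7, modulus 6/7.
The radius of convergence is the smallest modulus among the singular points: 6/7.

The radius of convergence is 6/7.


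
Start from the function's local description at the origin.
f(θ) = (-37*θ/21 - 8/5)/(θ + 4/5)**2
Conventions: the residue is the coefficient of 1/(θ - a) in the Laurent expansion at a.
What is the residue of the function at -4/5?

The residue is -37/21.

At the order-2 pole -4/5 set g(θ) = (θ - (-4/5))^2*f(θ) = -37*θ/21 - 8/5.
Order-2 pole: residue = g'(a); g'(-4/5) = -37/21, so the residue is -37/21.


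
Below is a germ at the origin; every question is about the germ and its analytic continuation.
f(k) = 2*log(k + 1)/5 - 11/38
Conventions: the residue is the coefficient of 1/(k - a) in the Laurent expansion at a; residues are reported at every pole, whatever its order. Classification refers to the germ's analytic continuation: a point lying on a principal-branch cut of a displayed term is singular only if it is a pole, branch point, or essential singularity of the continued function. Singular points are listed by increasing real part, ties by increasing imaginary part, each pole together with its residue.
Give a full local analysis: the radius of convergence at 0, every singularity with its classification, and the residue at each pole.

Radius of convergence at 0: 1.
At -1: a logarithmic branch point.

Branch term (2/5)*log(1 - k/(-1)): its argument vanishes at k = -1, a logarithmic branch point, modulus 1.
The radius of convergence is the smallest modulus among the singular points: 1.


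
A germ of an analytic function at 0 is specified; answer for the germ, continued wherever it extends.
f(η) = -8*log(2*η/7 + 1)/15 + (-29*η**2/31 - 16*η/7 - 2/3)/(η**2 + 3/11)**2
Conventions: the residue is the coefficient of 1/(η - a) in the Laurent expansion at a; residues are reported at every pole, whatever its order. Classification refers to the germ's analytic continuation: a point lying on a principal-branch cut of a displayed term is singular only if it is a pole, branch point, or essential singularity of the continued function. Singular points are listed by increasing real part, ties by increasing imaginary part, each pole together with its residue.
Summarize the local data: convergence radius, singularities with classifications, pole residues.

Radius of convergence at 0: (1/11)*sqrt(33).
At -7/2: a logarithmic branch point.
At -((1/11)*sqrt(33))*i: a pole of order 2; residue -((943/3348)*sqrt(33))*i.
At ((1/11)*sqrt(33))*i: a pole of order 2; residue ((943/3348)*sqrt(33))*i.

Denominator factor (η**2 + 3/11)^2: discriminant -12/11, complex-conjugate roots ((1/11)*sqrt(33))*i and -((1/11)*sqrt(33))*i; poles of order 2, moduli (1/11)*sqrt(33) and (1/11)*sqrt(33).
Branch term (-8/15)*log(1 - η/(-7/2)): its argument vanishes at η = -7/2, a logarithmic branch point, modulus 7/2.
The radius of convergence is the smallest modulus among the singular points: (1/11)*sqrt(33).
The branch term is analytic at -((1/11)*sqrt(33))*i and contributes nothing to the residue; only the rational part matters.
The factor η**2 + 3/11 splits as (η - a)(η - a') with a = -((1/11)*sqrt(33))*i, a' = ((1/11)*sqrt(33))*i. At the order-2 pole a set g(η) = (η - a)^2*(rational part) = [-29*η**2/31 - 16*η/7 - 2/3] / (η - a')^2.
Order-2 pole: residue = g'(a); g'(-((1/11)*sqrt(33))*i) = -((943/3348)*sqrt(33))*i, so the residue is -((943/3348)*sqrt(33))*i.
The branch term is analytic at ((1/11)*sqrt(33))*i and contributes nothing to the residue; only the rational part matters.
The factor η**2 + 3/11 splits as (η - a)(η - a') with a = ((1/11)*sqrt(33))*i, a' = -((1/11)*sqrt(33))*i. At the order-2 pole a set g(η) = (η - a)^2*(rational part) = [-29*η**2/31 - 16*η/7 - 2/3] / (η - a')^2.
Order-2 pole: residue = g'(a); g'(((1/11)*sqrt(33))*i) = ((943/3348)*sqrt(33))*i, so the residue is ((943/3348)*sqrt(33))*i.
List the singular points by increasing real part (a conjugate pair: the negative imaginary part first).


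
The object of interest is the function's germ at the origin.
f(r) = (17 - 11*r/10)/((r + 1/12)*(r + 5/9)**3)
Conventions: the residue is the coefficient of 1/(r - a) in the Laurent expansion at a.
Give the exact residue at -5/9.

At the order-3 pole -5/9 set g(r) = (r - (-5/9))^3*f(r) = (17 - 11*r/10)/(r + 1/12).
Order-3 pole: residue = g''(a)/2; g''(-5/9) = -7974288/24565, so the residue is -3987144/24565.

The residue is -3987144/24565.


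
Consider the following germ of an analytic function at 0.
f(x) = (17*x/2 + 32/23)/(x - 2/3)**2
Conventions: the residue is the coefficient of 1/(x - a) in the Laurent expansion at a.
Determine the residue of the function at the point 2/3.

The residue is 17/2.

At the order-2 pole 2/3 set g(x) = (x - (2/3))^2*f(x) = 17*x/2 + 32/23.
Order-2 pole: residue = g'(a); g'(2/3) = 17/2, so the residue is 17/2.


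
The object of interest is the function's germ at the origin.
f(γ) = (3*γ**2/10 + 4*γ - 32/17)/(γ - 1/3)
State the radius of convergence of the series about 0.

Denominator factor (γ - 1/3): pole of order 1 at 1/3, modulus 1/3.
The radius of convergence is the smallest modulus among the singular points: 1/3.

The radius of convergence is 1/3.


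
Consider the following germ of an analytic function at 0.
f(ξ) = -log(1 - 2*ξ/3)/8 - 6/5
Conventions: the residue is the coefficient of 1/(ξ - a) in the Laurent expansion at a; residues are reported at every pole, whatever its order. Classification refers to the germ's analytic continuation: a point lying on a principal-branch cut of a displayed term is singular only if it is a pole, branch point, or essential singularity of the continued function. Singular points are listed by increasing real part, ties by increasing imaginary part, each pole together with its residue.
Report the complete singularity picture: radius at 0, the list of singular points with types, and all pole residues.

Radius of convergence at 0: 3/2.
At 3/2: a logarithmic branch point.

Branch term (-1/8)*log(1 - ξ/(3/2)): its argument vanishes at ξ = 3/2, a logarithmic branch point, modulus 3/2.
The radius of convergence is the smallest modulus among the singular points: 3/2.


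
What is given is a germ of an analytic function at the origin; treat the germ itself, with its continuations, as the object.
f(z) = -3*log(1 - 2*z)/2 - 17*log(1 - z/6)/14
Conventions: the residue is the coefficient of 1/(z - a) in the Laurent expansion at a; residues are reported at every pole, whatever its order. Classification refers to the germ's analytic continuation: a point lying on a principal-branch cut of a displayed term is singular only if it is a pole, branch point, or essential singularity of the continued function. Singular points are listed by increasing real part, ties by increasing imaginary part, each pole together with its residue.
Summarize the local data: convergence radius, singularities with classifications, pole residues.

Radius of convergence at 0: 1/2.
At 1/2: a logarithmic branch point.
At 6: a logarithmic branch point.

Branch term (-3/2)*log(1 - z/(1/2)): its argument vanishes at z = 1/2, a logarithmic branch point, modulus 1/2.
Branch term (-17/14)*log(1 - z/(6)): its argument vanishes at z = 6, a logarithmic branch point, modulus 6.
The radius of convergence is the smallest modulus among the singular points: 1/2.
List the singular points by increasing real part (a conjugate pair: the negative imaginary part first).


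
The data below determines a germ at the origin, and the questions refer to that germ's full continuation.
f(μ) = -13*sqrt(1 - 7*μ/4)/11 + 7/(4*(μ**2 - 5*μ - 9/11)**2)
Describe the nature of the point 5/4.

The point is a regular point.

Denominator factors: μ**2 - 5*μ - 9/11 = -969/176 at μ = 5/4 — none vanishes.
Branch term sqrt(1 - μ/(4/7)): argument at 5/4 is -19/16, nonzero, so 5/4 is not its branch point (a point on a principal cut is still regular for the continued germ).
So the germ continues analytically to 5/4.


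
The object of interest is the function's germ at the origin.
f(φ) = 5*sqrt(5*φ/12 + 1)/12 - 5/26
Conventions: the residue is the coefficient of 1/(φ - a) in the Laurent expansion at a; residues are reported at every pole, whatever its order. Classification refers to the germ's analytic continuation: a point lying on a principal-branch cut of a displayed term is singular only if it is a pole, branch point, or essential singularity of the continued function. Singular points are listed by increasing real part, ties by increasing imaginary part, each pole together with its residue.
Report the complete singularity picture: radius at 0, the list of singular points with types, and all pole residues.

Radius of convergence at 0: 12/5.
At -12/5: an algebraic (square-root) branch point.

Branch term (5/12)*sqrt(1 - φ/(-12/5)): its argument vanishes at φ = -12/5, a square-root branch point, modulus 12/5.
The radius of convergence is the smallest modulus among the singular points: 12/5.


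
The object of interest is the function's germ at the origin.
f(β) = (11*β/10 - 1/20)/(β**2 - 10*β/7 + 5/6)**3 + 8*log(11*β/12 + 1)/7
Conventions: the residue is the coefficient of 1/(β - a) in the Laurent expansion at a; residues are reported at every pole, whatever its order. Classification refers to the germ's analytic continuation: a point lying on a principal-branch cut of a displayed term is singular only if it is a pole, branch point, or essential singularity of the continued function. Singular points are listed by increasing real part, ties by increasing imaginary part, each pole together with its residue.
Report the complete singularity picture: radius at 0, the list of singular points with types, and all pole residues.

Radius of convergence at 0: (1/6)*sqrt(30).
At -12/11: a logarithmic branch point.
At (5/7) - ((1/42)*sqrt(570))*i: a pole of order 3; residue ((6677181/68590000)*sqrt(570))*i.
At (5/7) + ((1/42)*sqrt(570))*i: a pole of order 3; residue -((6677181/68590000)*sqrt(570))*i.


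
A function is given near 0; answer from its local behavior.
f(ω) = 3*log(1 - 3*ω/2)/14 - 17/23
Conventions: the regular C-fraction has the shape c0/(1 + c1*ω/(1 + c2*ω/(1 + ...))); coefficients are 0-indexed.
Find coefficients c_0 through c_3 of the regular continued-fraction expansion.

Taylor coefficients (expand at 0): a_0 = -17/23, a_1 = -9/28, a_2 = -27/112, a_3 = -27/112.
c0 = a_0 = -17/23. Peel one level at a time: if S = 1 + c*ω/S' with S'(0) = 1, then c is the ω-coefficient of S and S' = c*ω/(S - 1).
S_1 = c0/f = 1 + (-207/476)*ω + (-15525/113288)*ω^2 + ...; c1 = -207/476.
S_2 = c1*ω/(S_1 - 1) = 1 + (-75/238)*ω + (-3/16)*ω^2 + ...; c2 = -75/238.
S_3 = c2*ω/(S_2 - 1) = 1 + (-119/200)*ω + ...; c3 = -119/200.

The regular C-fraction coefficients are [-17/23, -207/476, -75/238, -119/200].


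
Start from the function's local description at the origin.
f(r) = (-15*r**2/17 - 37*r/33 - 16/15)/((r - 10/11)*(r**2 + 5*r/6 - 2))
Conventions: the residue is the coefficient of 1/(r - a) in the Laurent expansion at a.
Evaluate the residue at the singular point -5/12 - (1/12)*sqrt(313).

The factor r**2 + 5*r/6 - 2 splits as (r - a)(r - a') with a = -5/12 - (1/12)*sqrt(313), a' = -5/12 + (1/12)*sqrt(313). At the order-1 pole a set g(r) = (r - a)*f(r) = [(-15*r**2/17 - 37*r/33 - 16/15)/(r - 10/11)] / (r - a').
Simple pole: residue = g(a) at a = -5/12 - (1/12)*sqrt(313), which is -98187/25670 + (324301/1606942)*sqrt(313).

The residue is -98187/25670 + (324301/1606942)*sqrt(313).


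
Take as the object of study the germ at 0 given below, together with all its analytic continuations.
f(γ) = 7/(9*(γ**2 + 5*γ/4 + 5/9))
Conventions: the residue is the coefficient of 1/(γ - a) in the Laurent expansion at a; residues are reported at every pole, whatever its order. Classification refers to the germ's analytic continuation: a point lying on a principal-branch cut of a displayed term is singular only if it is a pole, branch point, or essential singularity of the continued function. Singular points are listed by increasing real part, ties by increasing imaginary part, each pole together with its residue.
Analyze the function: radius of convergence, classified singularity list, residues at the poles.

Denominator factor (γ**2 + 5*γ/4 + 5/9): discriminant -95/144, complex-conjugate roots (-5/8) + ((1/24)*sqrt(95))*i and (-5/8) - ((1/24)*sqrt(95))*i; poles of order 1, moduli (1/3)*sqrt(5) and (1/3)*sqrt(5).
The radius of convergence is the smallest modulus among the singular points: (1/3)*sqrt(5).
The factor γ**2 + 5*γ/4 + 5/9 splits as (γ - a)(γ - a') with a = (-5/8) - ((1/24)*sqrt(95))*i, a' = (-5/8) + ((1/24)*sqrt(95))*i. At the order-1 pole a set g(γ) = (γ - a)*f(γ) = [7/9] / (γ - a').
Simple pole: residue = g(a) at a = (-5/8) - ((1/24)*sqrt(95))*i, which is ((28/285)*sqrt(95))*i.
The factor γ**2 + 5*γ/4 + 5/9 splits as (γ - a)(γ - a') with a = (-5/8) + ((1/24)*sqrt(95))*i, a' = (-5/8) - ((1/24)*sqrt(95))*i. At the order-1 pole a set g(γ) = (γ - a)*f(γ) = [7/9] / (γ - a').
Simple pole: residue = g(a) at a = (-5/8) + ((1/24)*sqrt(95))*i, which is -((28/285)*sqrt(95))*i.
List the singular points by increasing real part (a conjugate pair: the negative imaginary part first).

Radius of convergence at 0: (1/3)*sqrt(5).
At (-5/8) - ((1/24)*sqrt(95))*i: a pole of order 1; residue ((28/285)*sqrt(95))*i.
At (-5/8) + ((1/24)*sqrt(95))*i: a pole of order 1; residue -((28/285)*sqrt(95))*i.


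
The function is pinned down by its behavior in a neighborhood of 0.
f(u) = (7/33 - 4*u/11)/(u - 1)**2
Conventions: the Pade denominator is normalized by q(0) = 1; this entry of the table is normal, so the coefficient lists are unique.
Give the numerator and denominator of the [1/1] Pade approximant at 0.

Taylor coefficients needed (expand at 0): a_0 = 7/33, a_1 = 2/33, a_2 = -1/11.
Write the denominator as Q(u) = 1 + q1*u. Requiring Q*f - P = O(u^3) with deg P <= 1 kills the coefficients of u^2..u^2 in Q*f:
  u^2: a_2 + q1*a_1 = 0, i.e. -1/11 + (2/33)*q1 = 0.
Solving this linear system: q1 = 3/2.
The numerator is Q*f truncated at degree 1: P0 = a_0 = 7/33; P1 = a_1 + q1*a_0 = 25/66.

The Pade approximant has numerator coefficients [7/33, 25/66]; denominator coefficients [1, 3/2].


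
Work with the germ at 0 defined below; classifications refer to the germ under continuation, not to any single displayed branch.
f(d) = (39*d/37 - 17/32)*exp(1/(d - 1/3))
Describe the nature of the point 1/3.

The point is an essential singularity.

The exponent 1/(d - (1/3)) has a pole at 1/3, so exp(1/(d - (1/3))) takes every nonzero value near it: an essential singularity (not a pole of any order).


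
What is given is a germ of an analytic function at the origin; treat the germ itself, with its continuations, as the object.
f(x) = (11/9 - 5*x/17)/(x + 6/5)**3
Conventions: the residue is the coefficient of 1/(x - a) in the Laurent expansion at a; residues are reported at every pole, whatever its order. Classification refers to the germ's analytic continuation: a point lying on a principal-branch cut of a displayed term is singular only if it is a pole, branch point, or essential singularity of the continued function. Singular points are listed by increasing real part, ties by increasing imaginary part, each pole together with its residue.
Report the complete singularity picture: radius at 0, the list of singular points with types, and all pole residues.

Denominator factor (x + 6/5)^3: pole of order 3 at -6/5, modulus 6/5.
The radius of convergence is the smallest modulus among the singular points: 6/5.
At the order-3 pole -6/5 set g(x) = (x - (-6/5))^3*f(x) = 11/9 - 5*x/17.
Order-3 pole: residue = g''(a)/2; g''(-6/5) = 0, so the residue is 0.

Radius of convergence at 0: 6/5.
At -6/5: a pole of order 3; residue 0.


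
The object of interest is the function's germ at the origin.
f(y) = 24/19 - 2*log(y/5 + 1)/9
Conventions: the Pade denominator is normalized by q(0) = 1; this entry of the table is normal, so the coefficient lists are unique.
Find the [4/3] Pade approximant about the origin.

Taylor coefficients needed (expand at 0): a_0 = 24/19, a_1 = -2/45, a_2 = 1/225, a_3 = -2/3375, a_4 = 1/11250, a_5 = -2/140625, a_6 = 1/421875, a_7 = -2/4921875.
Write the denominator as Q(y) = 1 + q1*y + q2*y^2 + q3*y^3. Requiring Q*f - P = O(y^8) with deg P <= 4 kills the coefficients of y^5..y^7 in Q*f:
  y^5: a_5 + q1*a_4 + q2*a_3 + q3*a_2 = 0, i.e. -2/140625 + (1/11250)*q1 + (-2/3375)*q2 + (1/225)*q3 = 0.
  y^6: a_6 + q1*a_5 + q2*a_4 + q3*a_3 = 0, i.e. 1/421875 + (-2/140625)*q1 + (1/11250)*q2 + (-2/3375)*q3 = 0.
  y^7: a_7 + q1*a_6 + q2*a_5 + q3*a_4 = 0, i.e. -2/4921875 + (1/421875)*q1 + (-2/140625)*q2 + (1/11250)*q3 = 0.
Solving this linear system: q1 = 12/35, q2 = 6/175, q3 = 4/4375.
The numerator is Q*f truncated at degree 4: P0 = a_0 = 24/19; P1 = a_1 + q1*a_0 = 2326/5985; P2 = a_2 + q1*a_1 + q2*a_0 = 139/4275; P3 = a_3 + q1*a_2 + q2*a_1 + q3*a_0 = 1262/2244375; P4 = a_4 + q1*a_3 + q2*a_2 + q3*a_1 = -1/393750.

The Pade approximant has numerator coefficients [24/19, 2326/5985, 139/4275, 1262/2244375, -1/393750]; denominator coefficients [1, 12/35, 6/175, 4/4375].


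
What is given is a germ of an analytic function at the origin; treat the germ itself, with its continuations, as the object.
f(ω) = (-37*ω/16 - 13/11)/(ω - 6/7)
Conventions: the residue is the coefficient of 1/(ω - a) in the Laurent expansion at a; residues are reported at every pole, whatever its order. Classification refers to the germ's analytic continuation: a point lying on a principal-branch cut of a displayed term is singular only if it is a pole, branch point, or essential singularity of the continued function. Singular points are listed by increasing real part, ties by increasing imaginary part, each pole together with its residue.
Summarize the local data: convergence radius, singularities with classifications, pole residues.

Radius of convergence at 0: 6/7.
At 6/7: a pole of order 1; residue -1949/616.

Denominator factor (ω - 6/7): pole of order 1 at 6/7, modulus 6/7.
The radius of convergence is the smallest modulus among the singular points: 6/7.
At the order-1 pole 6/7 set g(ω) = (ω - (6/7))*f(ω) = -37*ω/16 - 13/11.
Simple pole: residue = g(a) at a = 6/7, which is -1949/616.


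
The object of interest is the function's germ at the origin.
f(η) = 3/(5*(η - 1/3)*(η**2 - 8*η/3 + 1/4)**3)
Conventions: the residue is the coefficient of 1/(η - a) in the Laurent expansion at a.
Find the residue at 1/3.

At the order-1 pole 1/3 set g(η) = (η - (1/3))*f(η) = 3/(5*(η**2 - 8*η/3 + 1/4)**3).
Simple pole: residue = g(a) at a = 1/3, which is -139968/34295.

The residue is -139968/34295.


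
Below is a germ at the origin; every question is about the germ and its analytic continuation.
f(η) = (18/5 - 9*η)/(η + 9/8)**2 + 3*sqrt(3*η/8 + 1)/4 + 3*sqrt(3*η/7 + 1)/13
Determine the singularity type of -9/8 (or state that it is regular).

The denominator factor η + 9/8 vanishes at -9/8 and appears to the power 2; the numerator there equals 549/40, nonzero, and no other factor vanishes.
The branch terms are analytic at this point.
Hence a pole whose order is the multiplicity, 2.

The point is a pole of order 2.


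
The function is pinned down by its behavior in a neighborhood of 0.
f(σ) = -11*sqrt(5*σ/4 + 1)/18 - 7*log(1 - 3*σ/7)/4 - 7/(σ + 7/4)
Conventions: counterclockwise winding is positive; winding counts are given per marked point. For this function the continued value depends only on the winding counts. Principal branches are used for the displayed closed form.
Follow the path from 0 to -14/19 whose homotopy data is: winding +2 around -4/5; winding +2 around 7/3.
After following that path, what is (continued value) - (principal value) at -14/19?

Continued minus principal equals -(7)*pi*i.

The rational part is single-valued and drops out of the difference; each branch term changes only by its own monodromy.
(-7/4)*log(1 - σ/(7/3)): each positive loop around 7/3 adds 2*pi*i to the log, so winding +2 contributes (-7/4)*(2)*2*pi*i = -(7)*pi*i.
(-11/18)*sqrt(1 - σ/(-4/5)): winding +2 is even, the square root returns to the same sheet, contribution 0.
Summing the contributions at σ = -14/19 gives -(7)*pi*i.


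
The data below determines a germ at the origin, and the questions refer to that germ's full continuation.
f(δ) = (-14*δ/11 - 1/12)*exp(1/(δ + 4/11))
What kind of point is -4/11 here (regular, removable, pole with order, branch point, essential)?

The exponent 1/(δ - (-4/11)) has a pole at -4/11, so exp(1/(δ - (-4/11))) takes every nonzero value near it: an essential singularity (not a pole of any order).

The point is an essential singularity.


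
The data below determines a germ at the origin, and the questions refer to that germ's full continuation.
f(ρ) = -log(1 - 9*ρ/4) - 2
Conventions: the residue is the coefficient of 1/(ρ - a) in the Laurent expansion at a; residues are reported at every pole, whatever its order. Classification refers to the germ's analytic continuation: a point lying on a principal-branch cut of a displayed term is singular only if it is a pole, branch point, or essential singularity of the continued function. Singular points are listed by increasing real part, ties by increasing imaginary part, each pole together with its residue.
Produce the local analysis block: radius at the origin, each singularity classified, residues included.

Branch term (-1)*log(1 - ρ/(4/9)): its argument vanishes at ρ = 4/9, a logarithmic branch point, modulus 4/9.
The radius of convergence is the smallest modulus among the singular points: 4/9.

Radius of convergence at 0: 4/9.
At 4/9: a logarithmic branch point.


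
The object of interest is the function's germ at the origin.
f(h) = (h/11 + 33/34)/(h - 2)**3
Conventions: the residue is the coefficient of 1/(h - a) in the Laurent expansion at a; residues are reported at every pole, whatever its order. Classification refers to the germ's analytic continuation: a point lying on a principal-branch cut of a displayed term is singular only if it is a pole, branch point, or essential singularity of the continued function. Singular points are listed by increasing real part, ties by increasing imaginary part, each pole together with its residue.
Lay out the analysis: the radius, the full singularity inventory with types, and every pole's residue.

Radius of convergence at 0: 2.
At 2: a pole of order 3; residue 0.

Denominator factor (h - 2)^3: pole of order 3 at 2, modulus 2.
The radius of convergence is the smallest modulus among the singular points: 2.
At the order-3 pole 2 set g(h) = (h - (2))^3*f(h) = h/11 + 33/34.
Order-3 pole: residue = g''(a)/2; g''(2) = 0, so the residue is 0.


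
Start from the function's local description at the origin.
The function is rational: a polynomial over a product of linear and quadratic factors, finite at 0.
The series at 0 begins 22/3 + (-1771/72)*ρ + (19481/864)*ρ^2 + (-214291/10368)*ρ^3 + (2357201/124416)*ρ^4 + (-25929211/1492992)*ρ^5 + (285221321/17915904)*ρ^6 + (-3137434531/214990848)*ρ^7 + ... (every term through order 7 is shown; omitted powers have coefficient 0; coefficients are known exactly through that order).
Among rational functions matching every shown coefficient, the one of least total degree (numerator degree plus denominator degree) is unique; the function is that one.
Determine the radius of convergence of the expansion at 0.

No rational of total degree below 2 reproduces all 8 coefficients; solving the [1/1] Pade equations on them gives f(ρ) = (8 - 39*ρ/2)/(ρ + 12/11), whose expansion matches every shown term.
Denominator factor (ρ + 12/11): pole of order 1 at -12/11, modulus 12/11.
The radius of convergence is the smallest modulus among the singular points: 12/11.

The radius of convergence is 12/11.


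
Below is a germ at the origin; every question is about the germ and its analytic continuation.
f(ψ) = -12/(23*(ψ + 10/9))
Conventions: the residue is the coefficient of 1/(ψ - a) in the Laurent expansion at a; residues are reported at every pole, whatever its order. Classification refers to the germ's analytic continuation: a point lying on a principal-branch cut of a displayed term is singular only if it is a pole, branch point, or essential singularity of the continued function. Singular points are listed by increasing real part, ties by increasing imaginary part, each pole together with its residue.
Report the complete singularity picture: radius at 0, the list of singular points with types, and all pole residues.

Radius of convergence at 0: 10/9.
At -10/9: a pole of order 1; residue -12/23.

Denominator factor (ψ + 10/9): pole of order 1 at -10/9, modulus 10/9.
The radius of convergence is the smallest modulus among the singular points: 10/9.
At the order-1 pole -10/9 set g(ψ) = (ψ - (-10/9))*f(ψ) = -12/23.
Simple pole: residue = g(a) at a = -10/9, which is -12/23.


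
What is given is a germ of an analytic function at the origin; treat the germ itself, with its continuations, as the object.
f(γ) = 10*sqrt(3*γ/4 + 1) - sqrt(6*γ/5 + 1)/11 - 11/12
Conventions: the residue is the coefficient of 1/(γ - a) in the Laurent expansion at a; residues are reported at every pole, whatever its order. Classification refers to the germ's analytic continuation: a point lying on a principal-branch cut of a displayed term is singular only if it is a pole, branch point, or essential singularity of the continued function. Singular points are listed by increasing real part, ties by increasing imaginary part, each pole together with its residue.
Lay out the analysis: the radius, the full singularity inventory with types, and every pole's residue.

Radius of convergence at 0: 5/6.
At -4/3: an algebraic (square-root) branch point.
At -5/6: an algebraic (square-root) branch point.

Branch term (-1/11)*sqrt(1 - γ/(-5/6)): its argument vanishes at γ = -5/6, a square-root branch point, modulus 5/6.
Branch term (10)*sqrt(1 - γ/(-4/3)): its argument vanishes at γ = -4/3, a square-root branch point, modulus 4/3.
The radius of convergence is the smallest modulus among the singular points: 5/6.
List the singular points by increasing real part (a conjugate pair: the negative imaginary part first).


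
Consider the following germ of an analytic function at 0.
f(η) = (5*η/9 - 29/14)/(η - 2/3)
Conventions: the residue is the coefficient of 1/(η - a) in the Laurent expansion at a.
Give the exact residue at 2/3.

At the order-1 pole 2/3 set g(η) = (η - (2/3))*f(η) = 5*η/9 - 29/14.
Simple pole: residue = g(a) at a = 2/3, which is -643/378.

The residue is -643/378.


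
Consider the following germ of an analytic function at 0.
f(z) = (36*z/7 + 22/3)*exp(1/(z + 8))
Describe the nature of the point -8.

The exponent 1/(z - (-8)) has a pole at -8, so exp(1/(z - (-8))) takes every nonzero value near it: an essential singularity (not a pole of any order).

The point is an essential singularity.


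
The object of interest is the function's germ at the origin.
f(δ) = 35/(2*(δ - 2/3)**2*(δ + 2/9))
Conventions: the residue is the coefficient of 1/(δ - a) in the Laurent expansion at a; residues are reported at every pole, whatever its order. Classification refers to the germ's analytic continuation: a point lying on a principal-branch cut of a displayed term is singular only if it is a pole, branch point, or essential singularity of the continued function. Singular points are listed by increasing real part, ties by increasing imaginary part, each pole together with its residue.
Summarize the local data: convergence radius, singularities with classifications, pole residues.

Radius of convergence at 0: 2/9.
At -2/9: a pole of order 1; residue 2835/128.
At 2/3: a pole of order 2; residue -2835/128.

Denominator factor (δ - 2/3)^2: pole of order 2 at 2/3, modulus 2/3.
Denominator factor (δ + 2/9): pole of order 1 at -2/9, modulus 2/9.
The radius of convergence is the smallest modulus among the singular points: 2/9.
At the order-1 pole -2/9 set g(δ) = (δ - (-2/9))*f(δ) = 35/(2*(δ - 2/3)**2).
Simple pole: residue = g(a) at a = -2/9, which is 2835/128.
At the order-2 pole 2/3 set g(δ) = (δ - (2/3))^2*f(δ) = 35/(2*(δ + 2/9)).
Order-2 pole: residue = g'(a); g'(2/3) = -2835/128, so the residue is -2835/128.
List the singular points by increasing real part (a conjugate pair: the negative imaginary part first).
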